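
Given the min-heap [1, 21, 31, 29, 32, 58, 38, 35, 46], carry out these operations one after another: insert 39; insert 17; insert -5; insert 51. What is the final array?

insert 39:
  append 39 at index 9 → [1, 21, 31, 29, 32, 58, 38, 35, 46, 39] (no swap needed)
insert 17:
  append 17 at index 10 → [1, 21, 31, 29, 32, 58, 38, 35, 46, 39, 17]
  17 < parent 32 at index 4, swap → [1, 21, 31, 29, 17, 58, 38, 35, 46, 39, 32]
  17 < parent 21 at index 1, swap → [1, 17, 31, 29, 21, 58, 38, 35, 46, 39, 32]
insert -5:
  append -5 at index 11 → [1, 17, 31, 29, 21, 58, 38, 35, 46, 39, 32, -5]
  -5 < parent 58 at index 5, swap → [1, 17, 31, 29, 21, -5, 38, 35, 46, 39, 32, 58]
  -5 < parent 31 at index 2, swap → [1, 17, -5, 29, 21, 31, 38, 35, 46, 39, 32, 58]
  -5 < parent 1 at index 0, swap → [-5, 17, 1, 29, 21, 31, 38, 35, 46, 39, 32, 58]
insert 51:
  append 51 at index 12 → [-5, 17, 1, 29, 21, 31, 38, 35, 46, 39, 32, 58, 51] (no swap needed)

[-5, 17, 1, 29, 21, 31, 38, 35, 46, 39, 32, 58, 51]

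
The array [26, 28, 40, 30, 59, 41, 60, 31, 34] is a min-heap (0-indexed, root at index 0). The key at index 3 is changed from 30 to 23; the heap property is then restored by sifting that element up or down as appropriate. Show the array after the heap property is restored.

set index 3 from 30 to 23 → [26, 28, 40, 23, 59, 41, 60, 31, 34]
23 < parent 28 at index 1, swap → [26, 23, 40, 28, 59, 41, 60, 31, 34]
23 < parent 26 at index 0, swap → [23, 26, 40, 28, 59, 41, 60, 31, 34]

[23, 26, 40, 28, 59, 41, 60, 31, 34]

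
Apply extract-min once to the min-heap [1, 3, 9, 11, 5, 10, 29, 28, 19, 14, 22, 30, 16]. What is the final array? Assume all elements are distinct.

remove root 1; move last element 16 to root → [16, 3, 9, 11, 5, 10, 29, 28, 19, 14, 22, 30]
16 vs smaller child 3 at index 1, swap → [3, 16, 9, 11, 5, 10, 29, 28, 19, 14, 22, 30]
16 vs smaller child 5 at index 4, swap → [3, 5, 9, 11, 16, 10, 29, 28, 19, 14, 22, 30]
16 vs smaller child 14 at index 9, swap → [3, 5, 9, 11, 14, 10, 29, 28, 19, 16, 22, 30]

[3, 5, 9, 11, 14, 10, 29, 28, 19, 16, 22, 30]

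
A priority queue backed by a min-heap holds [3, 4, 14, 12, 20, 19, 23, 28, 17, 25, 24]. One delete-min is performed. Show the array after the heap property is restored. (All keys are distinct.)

remove root 3; move last element 24 to root → [24, 4, 14, 12, 20, 19, 23, 28, 17, 25]
24 vs smaller child 4 at index 1, swap → [4, 24, 14, 12, 20, 19, 23, 28, 17, 25]
24 vs smaller child 12 at index 3, swap → [4, 12, 14, 24, 20, 19, 23, 28, 17, 25]
24 vs smaller child 17 at index 8, swap → [4, 12, 14, 17, 20, 19, 23, 28, 24, 25]

[4, 12, 14, 17, 20, 19, 23, 28, 24, 25]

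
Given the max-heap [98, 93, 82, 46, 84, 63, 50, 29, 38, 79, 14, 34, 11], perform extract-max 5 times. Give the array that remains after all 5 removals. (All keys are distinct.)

[63, 46, 50, 38, 34, 14, 11, 29]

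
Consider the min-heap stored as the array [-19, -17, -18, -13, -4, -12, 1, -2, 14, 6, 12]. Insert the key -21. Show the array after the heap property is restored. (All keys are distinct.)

[-21, -17, -19, -13, -4, -18, 1, -2, 14, 6, 12, -12]

append -21 at index 11 → [-19, -17, -18, -13, -4, -12, 1, -2, 14, 6, 12, -21]
-21 < parent -12 at index 5, swap → [-19, -17, -18, -13, -4, -21, 1, -2, 14, 6, 12, -12]
-21 < parent -18 at index 2, swap → [-19, -17, -21, -13, -4, -18, 1, -2, 14, 6, 12, -12]
-21 < parent -19 at index 0, swap → [-21, -17, -19, -13, -4, -18, 1, -2, 14, 6, 12, -12]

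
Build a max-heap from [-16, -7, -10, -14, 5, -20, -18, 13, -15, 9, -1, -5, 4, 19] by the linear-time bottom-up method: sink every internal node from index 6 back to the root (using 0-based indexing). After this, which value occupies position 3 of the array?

-7

sift down from index 6:
  -18 vs only child 19 at index 13, swap → [-16, -7, -10, -14, 5, -20, 19, 13, -15, 9, -1, -5, 4, -18]
sift down from index 5:
  -20 vs larger child 4 at index 12, swap → [-16, -7, -10, -14, 5, 4, 19, 13, -15, 9, -1, -5, -20, -18]
sift down from index 4:
  5 vs larger child 9 at index 9, swap → [-16, -7, -10, -14, 9, 4, 19, 13, -15, 5, -1, -5, -20, -18]
sift down from index 3:
  -14 vs larger child 13 at index 7, swap → [-16, -7, -10, 13, 9, 4, 19, -14, -15, 5, -1, -5, -20, -18]
sift down from index 2:
  -10 vs larger child 19 at index 6, swap → [-16, -7, 19, 13, 9, 4, -10, -14, -15, 5, -1, -5, -20, -18]
sift down from index 1:
  -7 vs larger child 13 at index 3, swap → [-16, 13, 19, -7, 9, 4, -10, -14, -15, 5, -1, -5, -20, -18]
sift down from index 0:
  -16 vs larger child 19 at index 2, swap → [19, 13, -16, -7, 9, 4, -10, -14, -15, 5, -1, -5, -20, -18]
  -16 vs larger child 4 at index 5, swap → [19, 13, 4, -7, 9, -16, -10, -14, -15, 5, -1, -5, -20, -18]
  -16 vs larger child -5 at index 11, swap → [19, 13, 4, -7, 9, -5, -10, -14, -15, 5, -1, -16, -20, -18]
resulting array: [19, 13, 4, -7, 9, -5, -10, -14, -15, 5, -1, -16, -20, -18]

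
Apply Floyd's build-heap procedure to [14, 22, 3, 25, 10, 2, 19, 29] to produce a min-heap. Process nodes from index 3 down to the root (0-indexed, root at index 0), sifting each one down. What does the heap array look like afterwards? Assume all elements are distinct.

sift down from index 3: already satisfies heap property
sift down from index 2:
  3 vs smaller child 2 at index 5, swap → [14, 22, 2, 25, 10, 3, 19, 29]
sift down from index 1:
  22 vs smaller child 10 at index 4, swap → [14, 10, 2, 25, 22, 3, 19, 29]
sift down from index 0:
  14 vs smaller child 2 at index 2, swap → [2, 10, 14, 25, 22, 3, 19, 29]
  14 vs smaller child 3 at index 5, swap → [2, 10, 3, 25, 22, 14, 19, 29]

[2, 10, 3, 25, 22, 14, 19, 29]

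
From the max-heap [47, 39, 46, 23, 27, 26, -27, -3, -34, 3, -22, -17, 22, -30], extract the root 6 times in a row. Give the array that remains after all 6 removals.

extract-max #1 returns 47:
  remove root 47; move last element -30 to root → [-30, 39, 46, 23, 27, 26, -27, -3, -34, 3, -22, -17, 22]
  -30 vs larger child 46 at index 2, swap → [46, 39, -30, 23, 27, 26, -27, -3, -34, 3, -22, -17, 22]
  -30 vs larger child 26 at index 5, swap → [46, 39, 26, 23, 27, -30, -27, -3, -34, 3, -22, -17, 22]
  -30 vs larger child 22 at index 12, swap → [46, 39, 26, 23, 27, 22, -27, -3, -34, 3, -22, -17, -30]
extract-max #2 returns 46:
  remove root 46; move last element -30 to root → [-30, 39, 26, 23, 27, 22, -27, -3, -34, 3, -22, -17]
  -30 vs larger child 39 at index 1, swap → [39, -30, 26, 23, 27, 22, -27, -3, -34, 3, -22, -17]
  -30 vs larger child 27 at index 4, swap → [39, 27, 26, 23, -30, 22, -27, -3, -34, 3, -22, -17]
  -30 vs larger child 3 at index 9, swap → [39, 27, 26, 23, 3, 22, -27, -3, -34, -30, -22, -17]
extract-max #3 returns 39:
  remove root 39; move last element -17 to root → [-17, 27, 26, 23, 3, 22, -27, -3, -34, -30, -22]
  -17 vs larger child 27 at index 1, swap → [27, -17, 26, 23, 3, 22, -27, -3, -34, -30, -22]
  -17 vs larger child 23 at index 3, swap → [27, 23, 26, -17, 3, 22, -27, -3, -34, -30, -22]
  -17 vs larger child -3 at index 7, swap → [27, 23, 26, -3, 3, 22, -27, -17, -34, -30, -22]
extract-max #4 returns 27:
  remove root 27; move last element -22 to root → [-22, 23, 26, -3, 3, 22, -27, -17, -34, -30]
  -22 vs larger child 26 at index 2, swap → [26, 23, -22, -3, 3, 22, -27, -17, -34, -30]
  -22 vs larger child 22 at index 5, swap → [26, 23, 22, -3, 3, -22, -27, -17, -34, -30]
extract-max #5 returns 26:
  remove root 26; move last element -30 to root → [-30, 23, 22, -3, 3, -22, -27, -17, -34]
  -30 vs larger child 23 at index 1, swap → [23, -30, 22, -3, 3, -22, -27, -17, -34]
  -30 vs larger child 3 at index 4, swap → [23, 3, 22, -3, -30, -22, -27, -17, -34]
extract-max #6 returns 23:
  remove root 23; move last element -34 to root → [-34, 3, 22, -3, -30, -22, -27, -17]
  -34 vs larger child 22 at index 2, swap → [22, 3, -34, -3, -30, -22, -27, -17]
  -34 vs larger child -22 at index 5, swap → [22, 3, -22, -3, -30, -34, -27, -17]

[22, 3, -22, -3, -30, -34, -27, -17]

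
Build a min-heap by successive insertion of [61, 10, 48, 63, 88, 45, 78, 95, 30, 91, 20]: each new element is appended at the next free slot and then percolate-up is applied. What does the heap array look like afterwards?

Insert 61:
  append 61 at index 0 → [61] (no swap needed)
Insert 10:
  append 10 at index 1 → [61, 10]
  10 < parent 61 at index 0, swap → [10, 61]
Insert 48:
  append 48 at index 2 → [10, 61, 48] (no swap needed)
Insert 63:
  append 63 at index 3 → [10, 61, 48, 63] (no swap needed)
Insert 88:
  append 88 at index 4 → [10, 61, 48, 63, 88] (no swap needed)
Insert 45:
  append 45 at index 5 → [10, 61, 48, 63, 88, 45]
  45 < parent 48 at index 2, swap → [10, 61, 45, 63, 88, 48]
Insert 78:
  append 78 at index 6 → [10, 61, 45, 63, 88, 48, 78] (no swap needed)
Insert 95:
  append 95 at index 7 → [10, 61, 45, 63, 88, 48, 78, 95] (no swap needed)
Insert 30:
  append 30 at index 8 → [10, 61, 45, 63, 88, 48, 78, 95, 30]
  30 < parent 63 at index 3, swap → [10, 61, 45, 30, 88, 48, 78, 95, 63]
  30 < parent 61 at index 1, swap → [10, 30, 45, 61, 88, 48, 78, 95, 63]
Insert 91:
  append 91 at index 9 → [10, 30, 45, 61, 88, 48, 78, 95, 63, 91] (no swap needed)
Insert 20:
  append 20 at index 10 → [10, 30, 45, 61, 88, 48, 78, 95, 63, 91, 20]
  20 < parent 88 at index 4, swap → [10, 30, 45, 61, 20, 48, 78, 95, 63, 91, 88]
  20 < parent 30 at index 1, swap → [10, 20, 45, 61, 30, 48, 78, 95, 63, 91, 88]

[10, 20, 45, 61, 30, 48, 78, 95, 63, 91, 88]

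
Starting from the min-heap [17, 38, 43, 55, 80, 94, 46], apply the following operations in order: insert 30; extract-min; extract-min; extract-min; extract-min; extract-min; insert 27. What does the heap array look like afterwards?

[27, 55, 94, 80]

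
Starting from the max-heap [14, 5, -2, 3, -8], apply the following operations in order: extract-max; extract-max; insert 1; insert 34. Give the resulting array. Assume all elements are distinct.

extract-max → returns 14:
  remove root 14; move last element -8 to root → [-8, 5, -2, 3]
  -8 vs larger child 5 at index 1, swap → [5, -8, -2, 3]
  -8 vs only child 3 at index 3, swap → [5, 3, -2, -8]
extract-max → returns 5:
  remove root 5; move last element -8 to root → [-8, 3, -2]
  -8 vs larger child 3 at index 1, swap → [3, -8, -2]
insert 1:
  append 1 at index 3 → [3, -8, -2, 1]
  1 > parent -8 at index 1, swap → [3, 1, -2, -8]
insert 34:
  append 34 at index 4 → [3, 1, -2, -8, 34]
  34 > parent 1 at index 1, swap → [3, 34, -2, -8, 1]
  34 > parent 3 at index 0, swap → [34, 3, -2, -8, 1]

[34, 3, -2, -8, 1]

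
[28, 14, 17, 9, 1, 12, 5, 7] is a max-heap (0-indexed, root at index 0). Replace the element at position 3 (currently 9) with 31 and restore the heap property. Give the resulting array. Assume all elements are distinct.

set index 3 from 9 to 31 → [28, 14, 17, 31, 1, 12, 5, 7]
31 > parent 14 at index 1, swap → [28, 31, 17, 14, 1, 12, 5, 7]
31 > parent 28 at index 0, swap → [31, 28, 17, 14, 1, 12, 5, 7]

[31, 28, 17, 14, 1, 12, 5, 7]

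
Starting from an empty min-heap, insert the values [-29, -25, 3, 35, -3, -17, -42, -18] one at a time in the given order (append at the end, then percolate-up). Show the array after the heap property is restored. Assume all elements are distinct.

Insert -29:
  append -29 at index 0 → [-29] (no swap needed)
Insert -25:
  append -25 at index 1 → [-29, -25] (no swap needed)
Insert 3:
  append 3 at index 2 → [-29, -25, 3] (no swap needed)
Insert 35:
  append 35 at index 3 → [-29, -25, 3, 35] (no swap needed)
Insert -3:
  append -3 at index 4 → [-29, -25, 3, 35, -3] (no swap needed)
Insert -17:
  append -17 at index 5 → [-29, -25, 3, 35, -3, -17]
  -17 < parent 3 at index 2, swap → [-29, -25, -17, 35, -3, 3]
Insert -42:
  append -42 at index 6 → [-29, -25, -17, 35, -3, 3, -42]
  -42 < parent -17 at index 2, swap → [-29, -25, -42, 35, -3, 3, -17]
  -42 < parent -29 at index 0, swap → [-42, -25, -29, 35, -3, 3, -17]
Insert -18:
  append -18 at index 7 → [-42, -25, -29, 35, -3, 3, -17, -18]
  -18 < parent 35 at index 3, swap → [-42, -25, -29, -18, -3, 3, -17, 35]

[-42, -25, -29, -18, -3, 3, -17, 35]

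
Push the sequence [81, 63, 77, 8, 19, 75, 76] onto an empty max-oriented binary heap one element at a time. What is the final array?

[81, 63, 77, 8, 19, 75, 76]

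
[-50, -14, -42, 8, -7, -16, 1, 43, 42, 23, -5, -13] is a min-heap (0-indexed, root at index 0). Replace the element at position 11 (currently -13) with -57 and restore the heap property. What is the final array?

[-57, -14, -50, 8, -7, -42, 1, 43, 42, 23, -5, -16]

set index 11 from -13 to -57 → [-50, -14, -42, 8, -7, -16, 1, 43, 42, 23, -5, -57]
-57 < parent -16 at index 5, swap → [-50, -14, -42, 8, -7, -57, 1, 43, 42, 23, -5, -16]
-57 < parent -42 at index 2, swap → [-50, -14, -57, 8, -7, -42, 1, 43, 42, 23, -5, -16]
-57 < parent -50 at index 0, swap → [-57, -14, -50, 8, -7, -42, 1, 43, 42, 23, -5, -16]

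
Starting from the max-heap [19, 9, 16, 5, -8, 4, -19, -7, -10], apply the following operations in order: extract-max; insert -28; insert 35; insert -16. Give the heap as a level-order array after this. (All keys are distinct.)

[35, 16, 4, 5, 9, -10, -19, -7, -28, -8, -16]

extract-max → returns 19:
  remove root 19; move last element -10 to root → [-10, 9, 16, 5, -8, 4, -19, -7]
  -10 vs larger child 16 at index 2, swap → [16, 9, -10, 5, -8, 4, -19, -7]
  -10 vs larger child 4 at index 5, swap → [16, 9, 4, 5, -8, -10, -19, -7]
insert -28:
  append -28 at index 8 → [16, 9, 4, 5, -8, -10, -19, -7, -28] (no swap needed)
insert 35:
  append 35 at index 9 → [16, 9, 4, 5, -8, -10, -19, -7, -28, 35]
  35 > parent -8 at index 4, swap → [16, 9, 4, 5, 35, -10, -19, -7, -28, -8]
  35 > parent 9 at index 1, swap → [16, 35, 4, 5, 9, -10, -19, -7, -28, -8]
  35 > parent 16 at index 0, swap → [35, 16, 4, 5, 9, -10, -19, -7, -28, -8]
insert -16:
  append -16 at index 10 → [35, 16, 4, 5, 9, -10, -19, -7, -28, -8, -16] (no swap needed)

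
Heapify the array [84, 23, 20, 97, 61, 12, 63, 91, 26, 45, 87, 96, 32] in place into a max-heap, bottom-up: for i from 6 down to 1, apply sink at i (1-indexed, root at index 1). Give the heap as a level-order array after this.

[97, 91, 96, 84, 87, 32, 63, 23, 26, 45, 61, 12, 20]

sift down from index 6:
  12 vs larger child 96 at index 12, swap → [84, 23, 20, 97, 61, 96, 63, 91, 26, 45, 87, 12, 32]
sift down from index 5:
  61 vs larger child 87 at index 11, swap → [84, 23, 20, 97, 87, 96, 63, 91, 26, 45, 61, 12, 32]
sift down from index 4: already satisfies heap property
sift down from index 3:
  20 vs larger child 96 at index 6, swap → [84, 23, 96, 97, 87, 20, 63, 91, 26, 45, 61, 12, 32]
  20 vs larger child 32 at index 13, swap → [84, 23, 96, 97, 87, 32, 63, 91, 26, 45, 61, 12, 20]
sift down from index 2:
  23 vs larger child 97 at index 4, swap → [84, 97, 96, 23, 87, 32, 63, 91, 26, 45, 61, 12, 20]
  23 vs larger child 91 at index 8, swap → [84, 97, 96, 91, 87, 32, 63, 23, 26, 45, 61, 12, 20]
sift down from index 1:
  84 vs larger child 97 at index 2, swap → [97, 84, 96, 91, 87, 32, 63, 23, 26, 45, 61, 12, 20]
  84 vs larger child 91 at index 4, swap → [97, 91, 96, 84, 87, 32, 63, 23, 26, 45, 61, 12, 20]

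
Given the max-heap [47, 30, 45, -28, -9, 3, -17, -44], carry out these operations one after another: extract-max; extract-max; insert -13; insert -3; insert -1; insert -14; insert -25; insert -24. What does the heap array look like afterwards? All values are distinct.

[30, -1, 3, -3, -14, -24, -13, -28, -9, -17, -25, -44]

extract-max → returns 47:
  remove root 47; move last element -44 to root → [-44, 30, 45, -28, -9, 3, -17]
  -44 vs larger child 45 at index 2, swap → [45, 30, -44, -28, -9, 3, -17]
  -44 vs larger child 3 at index 5, swap → [45, 30, 3, -28, -9, -44, -17]
extract-max → returns 45:
  remove root 45; move last element -17 to root → [-17, 30, 3, -28, -9, -44]
  -17 vs larger child 30 at index 1, swap → [30, -17, 3, -28, -9, -44]
  -17 vs larger child -9 at index 4, swap → [30, -9, 3, -28, -17, -44]
insert -13:
  append -13 at index 6 → [30, -9, 3, -28, -17, -44, -13] (no swap needed)
insert -3:
  append -3 at index 7 → [30, -9, 3, -28, -17, -44, -13, -3]
  -3 > parent -28 at index 3, swap → [30, -9, 3, -3, -17, -44, -13, -28]
  -3 > parent -9 at index 1, swap → [30, -3, 3, -9, -17, -44, -13, -28]
insert -1:
  append -1 at index 8 → [30, -3, 3, -9, -17, -44, -13, -28, -1]
  -1 > parent -9 at index 3, swap → [30, -3, 3, -1, -17, -44, -13, -28, -9]
  -1 > parent -3 at index 1, swap → [30, -1, 3, -3, -17, -44, -13, -28, -9]
insert -14:
  append -14 at index 9 → [30, -1, 3, -3, -17, -44, -13, -28, -9, -14]
  -14 > parent -17 at index 4, swap → [30, -1, 3, -3, -14, -44, -13, -28, -9, -17]
insert -25:
  append -25 at index 10 → [30, -1, 3, -3, -14, -44, -13, -28, -9, -17, -25] (no swap needed)
insert -24:
  append -24 at index 11 → [30, -1, 3, -3, -14, -44, -13, -28, -9, -17, -25, -24]
  -24 > parent -44 at index 5, swap → [30, -1, 3, -3, -14, -24, -13, -28, -9, -17, -25, -44]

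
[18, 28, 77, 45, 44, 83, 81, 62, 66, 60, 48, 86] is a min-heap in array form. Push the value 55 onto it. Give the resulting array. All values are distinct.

[18, 28, 55, 45, 44, 77, 81, 62, 66, 60, 48, 86, 83]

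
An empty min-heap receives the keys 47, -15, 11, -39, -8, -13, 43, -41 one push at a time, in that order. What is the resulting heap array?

[-41, -39, -13, -15, -8, 11, 43, 47]

Insert 47:
  append 47 at index 0 → [47] (no swap needed)
Insert -15:
  append -15 at index 1 → [47, -15]
  -15 < parent 47 at index 0, swap → [-15, 47]
Insert 11:
  append 11 at index 2 → [-15, 47, 11] (no swap needed)
Insert -39:
  append -39 at index 3 → [-15, 47, 11, -39]
  -39 < parent 47 at index 1, swap → [-15, -39, 11, 47]
  -39 < parent -15 at index 0, swap → [-39, -15, 11, 47]
Insert -8:
  append -8 at index 4 → [-39, -15, 11, 47, -8] (no swap needed)
Insert -13:
  append -13 at index 5 → [-39, -15, 11, 47, -8, -13]
  -13 < parent 11 at index 2, swap → [-39, -15, -13, 47, -8, 11]
Insert 43:
  append 43 at index 6 → [-39, -15, -13, 47, -8, 11, 43] (no swap needed)
Insert -41:
  append -41 at index 7 → [-39, -15, -13, 47, -8, 11, 43, -41]
  -41 < parent 47 at index 3, swap → [-39, -15, -13, -41, -8, 11, 43, 47]
  -41 < parent -15 at index 1, swap → [-39, -41, -13, -15, -8, 11, 43, 47]
  -41 < parent -39 at index 0, swap → [-41, -39, -13, -15, -8, 11, 43, 47]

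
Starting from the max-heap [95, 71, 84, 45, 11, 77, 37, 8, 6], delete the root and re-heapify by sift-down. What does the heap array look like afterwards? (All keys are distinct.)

[84, 71, 77, 45, 11, 6, 37, 8]

remove root 95; move last element 6 to root → [6, 71, 84, 45, 11, 77, 37, 8]
6 vs larger child 84 at index 2, swap → [84, 71, 6, 45, 11, 77, 37, 8]
6 vs larger child 77 at index 5, swap → [84, 71, 77, 45, 11, 6, 37, 8]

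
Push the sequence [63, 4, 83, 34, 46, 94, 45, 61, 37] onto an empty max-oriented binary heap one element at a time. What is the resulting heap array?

Insert 63:
  append 63 at index 0 → [63] (no swap needed)
Insert 4:
  append 4 at index 1 → [63, 4] (no swap needed)
Insert 83:
  append 83 at index 2 → [63, 4, 83]
  83 > parent 63 at index 0, swap → [83, 4, 63]
Insert 34:
  append 34 at index 3 → [83, 4, 63, 34]
  34 > parent 4 at index 1, swap → [83, 34, 63, 4]
Insert 46:
  append 46 at index 4 → [83, 34, 63, 4, 46]
  46 > parent 34 at index 1, swap → [83, 46, 63, 4, 34]
Insert 94:
  append 94 at index 5 → [83, 46, 63, 4, 34, 94]
  94 > parent 63 at index 2, swap → [83, 46, 94, 4, 34, 63]
  94 > parent 83 at index 0, swap → [94, 46, 83, 4, 34, 63]
Insert 45:
  append 45 at index 6 → [94, 46, 83, 4, 34, 63, 45] (no swap needed)
Insert 61:
  append 61 at index 7 → [94, 46, 83, 4, 34, 63, 45, 61]
  61 > parent 4 at index 3, swap → [94, 46, 83, 61, 34, 63, 45, 4]
  61 > parent 46 at index 1, swap → [94, 61, 83, 46, 34, 63, 45, 4]
Insert 37:
  append 37 at index 8 → [94, 61, 83, 46, 34, 63, 45, 4, 37] (no swap needed)

[94, 61, 83, 46, 34, 63, 45, 4, 37]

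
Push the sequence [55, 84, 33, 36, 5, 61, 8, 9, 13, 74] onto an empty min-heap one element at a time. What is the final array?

[5, 9, 8, 13, 36, 61, 55, 84, 33, 74]

Insert 55:
  append 55 at index 0 → [55] (no swap needed)
Insert 84:
  append 84 at index 1 → [55, 84] (no swap needed)
Insert 33:
  append 33 at index 2 → [55, 84, 33]
  33 < parent 55 at index 0, swap → [33, 84, 55]
Insert 36:
  append 36 at index 3 → [33, 84, 55, 36]
  36 < parent 84 at index 1, swap → [33, 36, 55, 84]
Insert 5:
  append 5 at index 4 → [33, 36, 55, 84, 5]
  5 < parent 36 at index 1, swap → [33, 5, 55, 84, 36]
  5 < parent 33 at index 0, swap → [5, 33, 55, 84, 36]
Insert 61:
  append 61 at index 5 → [5, 33, 55, 84, 36, 61] (no swap needed)
Insert 8:
  append 8 at index 6 → [5, 33, 55, 84, 36, 61, 8]
  8 < parent 55 at index 2, swap → [5, 33, 8, 84, 36, 61, 55]
Insert 9:
  append 9 at index 7 → [5, 33, 8, 84, 36, 61, 55, 9]
  9 < parent 84 at index 3, swap → [5, 33, 8, 9, 36, 61, 55, 84]
  9 < parent 33 at index 1, swap → [5, 9, 8, 33, 36, 61, 55, 84]
Insert 13:
  append 13 at index 8 → [5, 9, 8, 33, 36, 61, 55, 84, 13]
  13 < parent 33 at index 3, swap → [5, 9, 8, 13, 36, 61, 55, 84, 33]
Insert 74:
  append 74 at index 9 → [5, 9, 8, 13, 36, 61, 55, 84, 33, 74] (no swap needed)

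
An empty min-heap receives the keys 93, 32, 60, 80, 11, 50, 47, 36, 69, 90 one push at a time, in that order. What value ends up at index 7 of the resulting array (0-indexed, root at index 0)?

Insert 93:
  append 93 at index 0 → [93] (no swap needed)
Insert 32:
  append 32 at index 1 → [93, 32]
  32 < parent 93 at index 0, swap → [32, 93]
Insert 60:
  append 60 at index 2 → [32, 93, 60] (no swap needed)
Insert 80:
  append 80 at index 3 → [32, 93, 60, 80]
  80 < parent 93 at index 1, swap → [32, 80, 60, 93]
Insert 11:
  append 11 at index 4 → [32, 80, 60, 93, 11]
  11 < parent 80 at index 1, swap → [32, 11, 60, 93, 80]
  11 < parent 32 at index 0, swap → [11, 32, 60, 93, 80]
Insert 50:
  append 50 at index 5 → [11, 32, 60, 93, 80, 50]
  50 < parent 60 at index 2, swap → [11, 32, 50, 93, 80, 60]
Insert 47:
  append 47 at index 6 → [11, 32, 50, 93, 80, 60, 47]
  47 < parent 50 at index 2, swap → [11, 32, 47, 93, 80, 60, 50]
Insert 36:
  append 36 at index 7 → [11, 32, 47, 93, 80, 60, 50, 36]
  36 < parent 93 at index 3, swap → [11, 32, 47, 36, 80, 60, 50, 93]
Insert 69:
  append 69 at index 8 → [11, 32, 47, 36, 80, 60, 50, 93, 69] (no swap needed)
Insert 90:
  append 90 at index 9 → [11, 32, 47, 36, 80, 60, 50, 93, 69, 90] (no swap needed)
resulting array: [11, 32, 47, 36, 80, 60, 50, 93, 69, 90]

93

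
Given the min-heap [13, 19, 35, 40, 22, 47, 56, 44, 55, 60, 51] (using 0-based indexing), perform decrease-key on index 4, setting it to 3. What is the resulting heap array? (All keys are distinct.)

set index 4 from 22 to 3 → [13, 19, 35, 40, 3, 47, 56, 44, 55, 60, 51]
3 < parent 19 at index 1, swap → [13, 3, 35, 40, 19, 47, 56, 44, 55, 60, 51]
3 < parent 13 at index 0, swap → [3, 13, 35, 40, 19, 47, 56, 44, 55, 60, 51]

[3, 13, 35, 40, 19, 47, 56, 44, 55, 60, 51]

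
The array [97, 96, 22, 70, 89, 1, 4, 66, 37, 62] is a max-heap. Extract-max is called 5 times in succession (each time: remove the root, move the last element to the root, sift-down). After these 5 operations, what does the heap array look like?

[62, 37, 22, 1, 4]

extract-max #1 returns 97:
  remove root 97; move last element 62 to root → [62, 96, 22, 70, 89, 1, 4, 66, 37]
  62 vs larger child 96 at index 1, swap → [96, 62, 22, 70, 89, 1, 4, 66, 37]
  62 vs larger child 89 at index 4, swap → [96, 89, 22, 70, 62, 1, 4, 66, 37]
extract-max #2 returns 96:
  remove root 96; move last element 37 to root → [37, 89, 22, 70, 62, 1, 4, 66]
  37 vs larger child 89 at index 1, swap → [89, 37, 22, 70, 62, 1, 4, 66]
  37 vs larger child 70 at index 3, swap → [89, 70, 22, 37, 62, 1, 4, 66]
  37 vs only child 66 at index 7, swap → [89, 70, 22, 66, 62, 1, 4, 37]
extract-max #3 returns 89:
  remove root 89; move last element 37 to root → [37, 70, 22, 66, 62, 1, 4]
  37 vs larger child 70 at index 1, swap → [70, 37, 22, 66, 62, 1, 4]
  37 vs larger child 66 at index 3, swap → [70, 66, 22, 37, 62, 1, 4]
extract-max #4 returns 70:
  remove root 70; move last element 4 to root → [4, 66, 22, 37, 62, 1]
  4 vs larger child 66 at index 1, swap → [66, 4, 22, 37, 62, 1]
  4 vs larger child 62 at index 4, swap → [66, 62, 22, 37, 4, 1]
extract-max #5 returns 66:
  remove root 66; move last element 1 to root → [1, 62, 22, 37, 4]
  1 vs larger child 62 at index 1, swap → [62, 1, 22, 37, 4]
  1 vs larger child 37 at index 3, swap → [62, 37, 22, 1, 4]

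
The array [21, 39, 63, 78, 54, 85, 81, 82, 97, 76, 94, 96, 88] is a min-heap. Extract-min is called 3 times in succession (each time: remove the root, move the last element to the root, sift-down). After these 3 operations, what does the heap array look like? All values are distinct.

[63, 76, 81, 78, 88, 85, 94, 82, 97, 96]

extract-min #1 returns 21:
  remove root 21; move last element 88 to root → [88, 39, 63, 78, 54, 85, 81, 82, 97, 76, 94, 96]
  88 vs smaller child 39 at index 1, swap → [39, 88, 63, 78, 54, 85, 81, 82, 97, 76, 94, 96]
  88 vs smaller child 54 at index 4, swap → [39, 54, 63, 78, 88, 85, 81, 82, 97, 76, 94, 96]
  88 vs smaller child 76 at index 9, swap → [39, 54, 63, 78, 76, 85, 81, 82, 97, 88, 94, 96]
extract-min #2 returns 39:
  remove root 39; move last element 96 to root → [96, 54, 63, 78, 76, 85, 81, 82, 97, 88, 94]
  96 vs smaller child 54 at index 1, swap → [54, 96, 63, 78, 76, 85, 81, 82, 97, 88, 94]
  96 vs smaller child 76 at index 4, swap → [54, 76, 63, 78, 96, 85, 81, 82, 97, 88, 94]
  96 vs smaller child 88 at index 9, swap → [54, 76, 63, 78, 88, 85, 81, 82, 97, 96, 94]
extract-min #3 returns 54:
  remove root 54; move last element 94 to root → [94, 76, 63, 78, 88, 85, 81, 82, 97, 96]
  94 vs smaller child 63 at index 2, swap → [63, 76, 94, 78, 88, 85, 81, 82, 97, 96]
  94 vs smaller child 81 at index 6, swap → [63, 76, 81, 78, 88, 85, 94, 82, 97, 96]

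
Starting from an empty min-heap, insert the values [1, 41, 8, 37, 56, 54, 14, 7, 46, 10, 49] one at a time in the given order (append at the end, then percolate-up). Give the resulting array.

Insert 1:
  append 1 at index 0 → [1] (no swap needed)
Insert 41:
  append 41 at index 1 → [1, 41] (no swap needed)
Insert 8:
  append 8 at index 2 → [1, 41, 8] (no swap needed)
Insert 37:
  append 37 at index 3 → [1, 41, 8, 37]
  37 < parent 41 at index 1, swap → [1, 37, 8, 41]
Insert 56:
  append 56 at index 4 → [1, 37, 8, 41, 56] (no swap needed)
Insert 54:
  append 54 at index 5 → [1, 37, 8, 41, 56, 54] (no swap needed)
Insert 14:
  append 14 at index 6 → [1, 37, 8, 41, 56, 54, 14] (no swap needed)
Insert 7:
  append 7 at index 7 → [1, 37, 8, 41, 56, 54, 14, 7]
  7 < parent 41 at index 3, swap → [1, 37, 8, 7, 56, 54, 14, 41]
  7 < parent 37 at index 1, swap → [1, 7, 8, 37, 56, 54, 14, 41]
Insert 46:
  append 46 at index 8 → [1, 7, 8, 37, 56, 54, 14, 41, 46] (no swap needed)
Insert 10:
  append 10 at index 9 → [1, 7, 8, 37, 56, 54, 14, 41, 46, 10]
  10 < parent 56 at index 4, swap → [1, 7, 8, 37, 10, 54, 14, 41, 46, 56]
Insert 49:
  append 49 at index 10 → [1, 7, 8, 37, 10, 54, 14, 41, 46, 56, 49] (no swap needed)

[1, 7, 8, 37, 10, 54, 14, 41, 46, 56, 49]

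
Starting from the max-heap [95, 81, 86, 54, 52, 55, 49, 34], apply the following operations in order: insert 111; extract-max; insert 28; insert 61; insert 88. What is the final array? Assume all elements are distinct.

[95, 88, 86, 54, 81, 55, 49, 34, 28, 52, 61]

insert 111:
  append 111 at index 8 → [95, 81, 86, 54, 52, 55, 49, 34, 111]
  111 > parent 54 at index 3, swap → [95, 81, 86, 111, 52, 55, 49, 34, 54]
  111 > parent 81 at index 1, swap → [95, 111, 86, 81, 52, 55, 49, 34, 54]
  111 > parent 95 at index 0, swap → [111, 95, 86, 81, 52, 55, 49, 34, 54]
extract-max → returns 111:
  remove root 111; move last element 54 to root → [54, 95, 86, 81, 52, 55, 49, 34]
  54 vs larger child 95 at index 1, swap → [95, 54, 86, 81, 52, 55, 49, 34]
  54 vs larger child 81 at index 3, swap → [95, 81, 86, 54, 52, 55, 49, 34]
insert 28:
  append 28 at index 8 → [95, 81, 86, 54, 52, 55, 49, 34, 28] (no swap needed)
insert 61:
  append 61 at index 9 → [95, 81, 86, 54, 52, 55, 49, 34, 28, 61]
  61 > parent 52 at index 4, swap → [95, 81, 86, 54, 61, 55, 49, 34, 28, 52]
insert 88:
  append 88 at index 10 → [95, 81, 86, 54, 61, 55, 49, 34, 28, 52, 88]
  88 > parent 61 at index 4, swap → [95, 81, 86, 54, 88, 55, 49, 34, 28, 52, 61]
  88 > parent 81 at index 1, swap → [95, 88, 86, 54, 81, 55, 49, 34, 28, 52, 61]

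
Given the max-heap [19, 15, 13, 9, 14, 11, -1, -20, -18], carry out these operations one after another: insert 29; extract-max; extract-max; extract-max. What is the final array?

insert 29:
  append 29 at index 9 → [19, 15, 13, 9, 14, 11, -1, -20, -18, 29]
  29 > parent 14 at index 4, swap → [19, 15, 13, 9, 29, 11, -1, -20, -18, 14]
  29 > parent 15 at index 1, swap → [19, 29, 13, 9, 15, 11, -1, -20, -18, 14]
  29 > parent 19 at index 0, swap → [29, 19, 13, 9, 15, 11, -1, -20, -18, 14]
extract-max → returns 29:
  remove root 29; move last element 14 to root → [14, 19, 13, 9, 15, 11, -1, -20, -18]
  14 vs larger child 19 at index 1, swap → [19, 14, 13, 9, 15, 11, -1, -20, -18]
  14 vs larger child 15 at index 4, swap → [19, 15, 13, 9, 14, 11, -1, -20, -18]
extract-max → returns 19:
  remove root 19; move last element -18 to root → [-18, 15, 13, 9, 14, 11, -1, -20]
  -18 vs larger child 15 at index 1, swap → [15, -18, 13, 9, 14, 11, -1, -20]
  -18 vs larger child 14 at index 4, swap → [15, 14, 13, 9, -18, 11, -1, -20]
extract-max → returns 15:
  remove root 15; move last element -20 to root → [-20, 14, 13, 9, -18, 11, -1]
  -20 vs larger child 14 at index 1, swap → [14, -20, 13, 9, -18, 11, -1]
  -20 vs larger child 9 at index 3, swap → [14, 9, 13, -20, -18, 11, -1]

[14, 9, 13, -20, -18, 11, -1]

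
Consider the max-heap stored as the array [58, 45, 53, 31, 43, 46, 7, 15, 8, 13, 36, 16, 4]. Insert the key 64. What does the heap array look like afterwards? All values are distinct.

[64, 45, 58, 31, 43, 46, 53, 15, 8, 13, 36, 16, 4, 7]

append 64 at index 13 → [58, 45, 53, 31, 43, 46, 7, 15, 8, 13, 36, 16, 4, 64]
64 > parent 7 at index 6, swap → [58, 45, 53, 31, 43, 46, 64, 15, 8, 13, 36, 16, 4, 7]
64 > parent 53 at index 2, swap → [58, 45, 64, 31, 43, 46, 53, 15, 8, 13, 36, 16, 4, 7]
64 > parent 58 at index 0, swap → [64, 45, 58, 31, 43, 46, 53, 15, 8, 13, 36, 16, 4, 7]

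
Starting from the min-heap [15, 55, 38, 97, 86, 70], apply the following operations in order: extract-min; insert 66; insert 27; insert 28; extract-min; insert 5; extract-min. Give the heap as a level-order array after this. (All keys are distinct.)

[28, 55, 38, 97, 86, 70, 66]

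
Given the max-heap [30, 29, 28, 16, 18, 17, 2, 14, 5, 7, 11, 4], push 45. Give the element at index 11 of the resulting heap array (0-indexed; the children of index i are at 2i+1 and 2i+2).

4

append 45 at index 12 → [30, 29, 28, 16, 18, 17, 2, 14, 5, 7, 11, 4, 45]
45 > parent 17 at index 5, swap → [30, 29, 28, 16, 18, 45, 2, 14, 5, 7, 11, 4, 17]
45 > parent 28 at index 2, swap → [30, 29, 45, 16, 18, 28, 2, 14, 5, 7, 11, 4, 17]
45 > parent 30 at index 0, swap → [45, 29, 30, 16, 18, 28, 2, 14, 5, 7, 11, 4, 17]
resulting array: [45, 29, 30, 16, 18, 28, 2, 14, 5, 7, 11, 4, 17]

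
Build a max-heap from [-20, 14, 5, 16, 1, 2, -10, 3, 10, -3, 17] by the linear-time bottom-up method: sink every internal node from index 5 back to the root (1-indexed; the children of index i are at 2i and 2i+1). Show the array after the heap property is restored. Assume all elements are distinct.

[17, 16, 5, 10, 14, 2, -10, 3, -20, -3, 1]

sift down from index 5:
  1 vs larger child 17 at index 11, swap → [-20, 14, 5, 16, 17, 2, -10, 3, 10, -3, 1]
sift down from index 4: already satisfies heap property
sift down from index 3: already satisfies heap property
sift down from index 2:
  14 vs larger child 17 at index 5, swap → [-20, 17, 5, 16, 14, 2, -10, 3, 10, -3, 1]
sift down from index 1:
  -20 vs larger child 17 at index 2, swap → [17, -20, 5, 16, 14, 2, -10, 3, 10, -3, 1]
  -20 vs larger child 16 at index 4, swap → [17, 16, 5, -20, 14, 2, -10, 3, 10, -3, 1]
  -20 vs larger child 10 at index 9, swap → [17, 16, 5, 10, 14, 2, -10, 3, -20, -3, 1]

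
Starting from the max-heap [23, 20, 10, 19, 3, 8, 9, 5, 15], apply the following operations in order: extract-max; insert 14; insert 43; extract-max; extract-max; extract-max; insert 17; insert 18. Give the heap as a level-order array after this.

[18, 17, 10, 15, 3, 8, 9, 5, 14]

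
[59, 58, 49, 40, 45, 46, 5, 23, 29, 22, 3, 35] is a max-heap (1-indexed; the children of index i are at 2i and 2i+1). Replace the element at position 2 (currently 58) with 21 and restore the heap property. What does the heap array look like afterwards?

[59, 45, 49, 40, 22, 46, 5, 23, 29, 21, 3, 35]

set index 2 from 58 to 21 → [59, 21, 49, 40, 45, 46, 5, 23, 29, 22, 3, 35]
21 vs larger child 45 at index 5, swap → [59, 45, 49, 40, 21, 46, 5, 23, 29, 22, 3, 35]
21 vs larger child 22 at index 10, swap → [59, 45, 49, 40, 22, 46, 5, 23, 29, 21, 3, 35]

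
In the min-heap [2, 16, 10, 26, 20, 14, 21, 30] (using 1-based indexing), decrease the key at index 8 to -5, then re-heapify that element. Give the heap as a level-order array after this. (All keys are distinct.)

set index 8 from 30 to -5 → [2, 16, 10, 26, 20, 14, 21, -5]
-5 < parent 26 at index 4, swap → [2, 16, 10, -5, 20, 14, 21, 26]
-5 < parent 16 at index 2, swap → [2, -5, 10, 16, 20, 14, 21, 26]
-5 < parent 2 at index 1, swap → [-5, 2, 10, 16, 20, 14, 21, 26]

[-5, 2, 10, 16, 20, 14, 21, 26]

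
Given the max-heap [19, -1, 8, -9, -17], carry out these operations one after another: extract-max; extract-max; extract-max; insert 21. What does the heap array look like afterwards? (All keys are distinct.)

[21, -17, -9]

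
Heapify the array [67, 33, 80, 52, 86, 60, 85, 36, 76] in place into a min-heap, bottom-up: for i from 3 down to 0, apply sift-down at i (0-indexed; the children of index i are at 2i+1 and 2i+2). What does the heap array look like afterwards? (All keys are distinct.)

[33, 36, 60, 52, 86, 80, 85, 67, 76]

sift down from index 3:
  52 vs smaller child 36 at index 7, swap → [67, 33, 80, 36, 86, 60, 85, 52, 76]
sift down from index 2:
  80 vs smaller child 60 at index 5, swap → [67, 33, 60, 36, 86, 80, 85, 52, 76]
sift down from index 1: already satisfies heap property
sift down from index 0:
  67 vs smaller child 33 at index 1, swap → [33, 67, 60, 36, 86, 80, 85, 52, 76]
  67 vs smaller child 36 at index 3, swap → [33, 36, 60, 67, 86, 80, 85, 52, 76]
  67 vs smaller child 52 at index 7, swap → [33, 36, 60, 52, 86, 80, 85, 67, 76]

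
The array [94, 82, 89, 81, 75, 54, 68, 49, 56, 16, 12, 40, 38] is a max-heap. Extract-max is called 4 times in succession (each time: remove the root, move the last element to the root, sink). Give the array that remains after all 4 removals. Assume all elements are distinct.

[75, 56, 68, 49, 16, 54, 38, 12, 40]

extract-max #1 returns 94:
  remove root 94; move last element 38 to root → [38, 82, 89, 81, 75, 54, 68, 49, 56, 16, 12, 40]
  38 vs larger child 89 at index 2, swap → [89, 82, 38, 81, 75, 54, 68, 49, 56, 16, 12, 40]
  38 vs larger child 68 at index 6, swap → [89, 82, 68, 81, 75, 54, 38, 49, 56, 16, 12, 40]
extract-max #2 returns 89:
  remove root 89; move last element 40 to root → [40, 82, 68, 81, 75, 54, 38, 49, 56, 16, 12]
  40 vs larger child 82 at index 1, swap → [82, 40, 68, 81, 75, 54, 38, 49, 56, 16, 12]
  40 vs larger child 81 at index 3, swap → [82, 81, 68, 40, 75, 54, 38, 49, 56, 16, 12]
  40 vs larger child 56 at index 8, swap → [82, 81, 68, 56, 75, 54, 38, 49, 40, 16, 12]
extract-max #3 returns 82:
  remove root 82; move last element 12 to root → [12, 81, 68, 56, 75, 54, 38, 49, 40, 16]
  12 vs larger child 81 at index 1, swap → [81, 12, 68, 56, 75, 54, 38, 49, 40, 16]
  12 vs larger child 75 at index 4, swap → [81, 75, 68, 56, 12, 54, 38, 49, 40, 16]
  12 vs only child 16 at index 9, swap → [81, 75, 68, 56, 16, 54, 38, 49, 40, 12]
extract-max #4 returns 81:
  remove root 81; move last element 12 to root → [12, 75, 68, 56, 16, 54, 38, 49, 40]
  12 vs larger child 75 at index 1, swap → [75, 12, 68, 56, 16, 54, 38, 49, 40]
  12 vs larger child 56 at index 3, swap → [75, 56, 68, 12, 16, 54, 38, 49, 40]
  12 vs larger child 49 at index 7, swap → [75, 56, 68, 49, 16, 54, 38, 12, 40]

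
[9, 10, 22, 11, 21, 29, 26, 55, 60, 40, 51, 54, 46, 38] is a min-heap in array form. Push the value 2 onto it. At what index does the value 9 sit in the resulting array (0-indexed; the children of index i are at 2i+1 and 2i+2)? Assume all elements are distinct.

2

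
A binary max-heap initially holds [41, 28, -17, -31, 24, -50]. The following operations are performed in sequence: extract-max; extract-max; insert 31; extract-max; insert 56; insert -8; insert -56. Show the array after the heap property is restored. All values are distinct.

extract-max → returns 41:
  remove root 41; move last element -50 to root → [-50, 28, -17, -31, 24]
  -50 vs larger child 28 at index 1, swap → [28, -50, -17, -31, 24]
  -50 vs larger child 24 at index 4, swap → [28, 24, -17, -31, -50]
extract-max → returns 28:
  remove root 28; move last element -50 to root → [-50, 24, -17, -31]
  -50 vs larger child 24 at index 1, swap → [24, -50, -17, -31]
  -50 vs only child -31 at index 3, swap → [24, -31, -17, -50]
insert 31:
  append 31 at index 4 → [24, -31, -17, -50, 31]
  31 > parent -31 at index 1, swap → [24, 31, -17, -50, -31]
  31 > parent 24 at index 0, swap → [31, 24, -17, -50, -31]
extract-max → returns 31:
  remove root 31; move last element -31 to root → [-31, 24, -17, -50]
  -31 vs larger child 24 at index 1, swap → [24, -31, -17, -50]
insert 56:
  append 56 at index 4 → [24, -31, -17, -50, 56]
  56 > parent -31 at index 1, swap → [24, 56, -17, -50, -31]
  56 > parent 24 at index 0, swap → [56, 24, -17, -50, -31]
insert -8:
  append -8 at index 5 → [56, 24, -17, -50, -31, -8]
  -8 > parent -17 at index 2, swap → [56, 24, -8, -50, -31, -17]
insert -56:
  append -56 at index 6 → [56, 24, -8, -50, -31, -17, -56] (no swap needed)

[56, 24, -8, -50, -31, -17, -56]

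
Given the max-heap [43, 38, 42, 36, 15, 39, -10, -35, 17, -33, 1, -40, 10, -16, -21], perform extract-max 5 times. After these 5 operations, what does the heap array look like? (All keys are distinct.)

[17, 15, 10, -21, 1, -16, -10, -35, -40, -33]

extract-max #1 returns 43:
  remove root 43; move last element -21 to root → [-21, 38, 42, 36, 15, 39, -10, -35, 17, -33, 1, -40, 10, -16]
  -21 vs larger child 42 at index 2, swap → [42, 38, -21, 36, 15, 39, -10, -35, 17, -33, 1, -40, 10, -16]
  -21 vs larger child 39 at index 5, swap → [42, 38, 39, 36, 15, -21, -10, -35, 17, -33, 1, -40, 10, -16]
  -21 vs larger child 10 at index 12, swap → [42, 38, 39, 36, 15, 10, -10, -35, 17, -33, 1, -40, -21, -16]
extract-max #2 returns 42:
  remove root 42; move last element -16 to root → [-16, 38, 39, 36, 15, 10, -10, -35, 17, -33, 1, -40, -21]
  -16 vs larger child 39 at index 2, swap → [39, 38, -16, 36, 15, 10, -10, -35, 17, -33, 1, -40, -21]
  -16 vs larger child 10 at index 5, swap → [39, 38, 10, 36, 15, -16, -10, -35, 17, -33, 1, -40, -21]
extract-max #3 returns 39:
  remove root 39; move last element -21 to root → [-21, 38, 10, 36, 15, -16, -10, -35, 17, -33, 1, -40]
  -21 vs larger child 38 at index 1, swap → [38, -21, 10, 36, 15, -16, -10, -35, 17, -33, 1, -40]
  -21 vs larger child 36 at index 3, swap → [38, 36, 10, -21, 15, -16, -10, -35, 17, -33, 1, -40]
  -21 vs larger child 17 at index 8, swap → [38, 36, 10, 17, 15, -16, -10, -35, -21, -33, 1, -40]
extract-max #4 returns 38:
  remove root 38; move last element -40 to root → [-40, 36, 10, 17, 15, -16, -10, -35, -21, -33, 1]
  -40 vs larger child 36 at index 1, swap → [36, -40, 10, 17, 15, -16, -10, -35, -21, -33, 1]
  -40 vs larger child 17 at index 3, swap → [36, 17, 10, -40, 15, -16, -10, -35, -21, -33, 1]
  -40 vs larger child -21 at index 8, swap → [36, 17, 10, -21, 15, -16, -10, -35, -40, -33, 1]
extract-max #5 returns 36:
  remove root 36; move last element 1 to root → [1, 17, 10, -21, 15, -16, -10, -35, -40, -33]
  1 vs larger child 17 at index 1, swap → [17, 1, 10, -21, 15, -16, -10, -35, -40, -33]
  1 vs larger child 15 at index 4, swap → [17, 15, 10, -21, 1, -16, -10, -35, -40, -33]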